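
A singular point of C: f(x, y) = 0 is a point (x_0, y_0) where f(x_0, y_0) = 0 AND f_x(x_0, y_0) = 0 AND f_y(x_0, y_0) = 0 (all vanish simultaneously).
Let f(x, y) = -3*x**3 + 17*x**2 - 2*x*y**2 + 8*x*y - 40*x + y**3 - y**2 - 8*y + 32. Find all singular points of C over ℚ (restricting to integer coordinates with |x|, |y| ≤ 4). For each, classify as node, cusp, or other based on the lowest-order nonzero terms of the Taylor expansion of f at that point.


Singular points: {(2, 2)}; classification: node.

Compute partial derivatives:
  f_x = -9*x**2 + 34*x - 2*y**2 + 8*y - 40.
  f_y = -4*x*y + 8*x + 3*y**2 - 2*y - 8.
Scan x_0 ∈ {−4, ..., 4}. For each x_0, f_y(x_0, y) is a polynomial in y; find its integer roots y ∈ {−4, ..., 4}, then test f_x and f at those candidates.
  x = -4: f_y(-4, y) = 3*y**2 + 14*y - 40; vanishes at y ∈ {2}. (-4, 2): f_x = -312 ≠ 0.
  x = -3: f_y(-3, y) = 3*y**2 + 10*y - 32; vanishes at y ∈ {2}. (-3, 2): f_x = -215 ≠ 0.
  x = -2: f_y(-2, y) = 3*y**2 + 6*y - 24; vanishes at y ∈ {-4, 2}. (-2, -4): f_x = -208 ≠ 0; (-2, 2): f_x = -136 ≠ 0.
  x = -1: f_y(-1, y) = 3*y**2 + 2*y - 16; vanishes at y ∈ {2}. (-1, 2): f_x = -75 ≠ 0.
  x = 0: f_y(0, y) = 3*y**2 - 2*y - 8; vanishes at y ∈ {2}. (0, 2): f_x = -32 ≠ 0.
  x = 1: f_y(1, y) = 3*y**2 - 6*y; vanishes at y ∈ {0, 2}. (1, 0): f_x = -15 ≠ 0; (1, 2): f_x = -7 ≠ 0.
  x = 2: f_y(2, y) = 3*y**2 - 10*y + 8; vanishes at y ∈ {2}. (2, 2): f_x = 0, f = 0 — SINGULAR.
  x = 3: f_y(3, y) = 3*y**2 - 14*y + 16; vanishes at y ∈ {2}. (3, 2): f_x = -11 ≠ 0.
  x = 4: f_y(4, y) = 3*y**2 - 18*y + 24; vanishes at y ∈ {2, 4}. (4, 2): f_x = -40 ≠ 0; (4, 4): f_x = -48 ≠ 0.
Only singular point on the grid: (2, 2).
Classify: substitute x = 2 + u, y = 2 + v and expand: f = -3*u**3 - u**2 - 2*u*v**2 + v**3 + v**2.
No constant or linear terms (consistent with a singular point). Quadratic part: -u**2 + v**2. Cubic part: -3*u**3 - 2*u*v**2 + v**3.
The quadratic part v**2 - u**2 = (v − u)(v + u) splits into two distinct linear factors, so there are two distinct tangent lines y − 2 = ±(x − 2) — this is a node (ordinary double point).
Classification: node.


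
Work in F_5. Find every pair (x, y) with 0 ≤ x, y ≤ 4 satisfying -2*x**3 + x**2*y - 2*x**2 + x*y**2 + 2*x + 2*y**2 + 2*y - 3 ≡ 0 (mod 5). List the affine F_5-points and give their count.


Affine F_5-points: {(1, 0), (1, 4), (2, 2), (2, 4), (3, 4), (4, 0), (4, 2)}; count = 7.

For each of the 25 pairs (x, y) ∈ F_5², evaluate f(x, y) mod 5. Record the zeros.
  x = 0: [0↦2, 1↦1, 2↦4, 3↦1, 4↦2]  zeros at y ∈ ∅
  x = 1: [0↦0, 1↦1, 2↦3, 3↦1, 4↦0]  zeros at y ∈ {0, 4}
  x = 2: [0↦2, 1↦2, 2↦0, 3↦1, 4↦0]  zeros at y ∈ {2, 4}
  x = 3: [0↦1, 1↦2, 2↦3, 3↦4, 4↦0]  zeros at y ∈ {4}
  x = 4: [0↦0, 1↦4, 2↦0, 3↦3, 4↦3]  zeros at y ∈ {0, 2}
Collecting zeros: affine points = {(1, 0), (1, 4), (2, 2), (2, 4), (3, 4), (4, 0), (4, 2)}.
Total count |C(F_5)_aff| = 7.


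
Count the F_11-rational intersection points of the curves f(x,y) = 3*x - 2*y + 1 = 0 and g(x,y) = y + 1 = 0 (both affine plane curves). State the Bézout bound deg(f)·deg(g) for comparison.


Common zeros: {(10, 10)}; count = 1; Bézout bound = 1.

deg(f) = 1, deg(g) = 1, so Bézout bound = 1.
Scan x ∈ F_11. For each x, list the y ∈ F_11 with f(x, y) ≡ 0 and those with g(x, y) ≡ 0 (mod 11); the common zeros in that column are the intersection.
  x = 0: f ≡ 0 at y ∈ {6}; g ≡ 0 at y ∈ {10}; common: ∅.
  x = 1: f ≡ 0 at y ∈ {2}; g ≡ 0 at y ∈ {10}; common: ∅.
  x = 2: f ≡ 0 at y ∈ {9}; g ≡ 0 at y ∈ {10}; common: ∅.
  x = 3: f ≡ 0 at y ∈ {5}; g ≡ 0 at y ∈ {10}; common: ∅.
  x = 4: f ≡ 0 at y ∈ {1}; g ≡ 0 at y ∈ {10}; common: ∅.
  x = 5: f ≡ 0 at y ∈ {8}; g ≡ 0 at y ∈ {10}; common: ∅.
  x = 6: f ≡ 0 at y ∈ {4}; g ≡ 0 at y ∈ {10}; common: ∅.
  x = 7: f ≡ 0 at y ∈ {0}; g ≡ 0 at y ∈ {10}; common: ∅.
  x = 8: f ≡ 0 at y ∈ {7}; g ≡ 0 at y ∈ {10}; common: ∅.
  x = 9: f ≡ 0 at y ∈ {3}; g ≡ 0 at y ∈ {10}; common: ∅.
  x = 10: f ≡ 0 at y ∈ {10}; g ≡ 0 at y ∈ {10}; common: {10}.
Collecting: common zeros = {(10, 10)}, so the count is 1.
Comparison with the Bézout bound: 1 ≤ 1 = deg(f)·deg(g), as expected for curves with no common component (the bound is attained).


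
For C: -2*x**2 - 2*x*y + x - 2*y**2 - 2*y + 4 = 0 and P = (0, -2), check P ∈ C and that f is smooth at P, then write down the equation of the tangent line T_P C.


Tangent line at P: 5*x + 6*y + 12 = 0.

Step 1: f(0, -2) = 0, so P lies on C.
Step 2: partial derivatives
  f_x(x, y) = -4*x - 2*y + 1, f_y(x, y) = -2*x - 4*y - 2.
  f_x(P) = 5, f_y(P) = 6 (gradient nonzero, so P is smooth).
Step 3: tangent line at P: 5·(x − 0) + 6·(y − -2) = 0.
Expanding: 5*x + 6*y + 12 = 0.


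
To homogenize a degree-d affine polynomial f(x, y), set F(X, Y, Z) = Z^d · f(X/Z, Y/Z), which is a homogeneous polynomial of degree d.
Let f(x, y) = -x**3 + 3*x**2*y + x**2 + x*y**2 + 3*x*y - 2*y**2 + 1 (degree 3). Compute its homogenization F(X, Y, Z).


F(X, Y, Z) = -X**3 + 3*X**2*Y + X**2*Z + X*Y**2 + 3*X*Y*Z - 2*Y**2*Z + Z**3

deg(f) = 3.
Substitute x = X/Z, y = Y/Z into f, then multiply by Z^3.
  monomial -1·x^3·y^0 ↦ -1·X^3·Y^0·Z^0.
  monomial 3·x^2·y^1 ↦ 3·X^2·Y^1·Z^0.
  monomial 1·x^2·y^0 ↦ 1·X^2·Y^0·Z^1.
  monomial 1·x^1·y^2 ↦ 1·X^1·Y^2·Z^0.
  monomial 3·x^1·y^1 ↦ 3·X^1·Y^1·Z^1.
  monomial -2·x^0·y^2 ↦ -2·X^0·Y^2·Z^1.
  monomial 1·x^0·y^0 ↦ 1·X^0·Y^0·Z^3.
Collecting: F(X, Y, Z) = -X**3 + 3*X**2*Y + X**2*Z + X*Y**2 + 3*X*Y*Z - 2*Y**2*Z + Z**3.


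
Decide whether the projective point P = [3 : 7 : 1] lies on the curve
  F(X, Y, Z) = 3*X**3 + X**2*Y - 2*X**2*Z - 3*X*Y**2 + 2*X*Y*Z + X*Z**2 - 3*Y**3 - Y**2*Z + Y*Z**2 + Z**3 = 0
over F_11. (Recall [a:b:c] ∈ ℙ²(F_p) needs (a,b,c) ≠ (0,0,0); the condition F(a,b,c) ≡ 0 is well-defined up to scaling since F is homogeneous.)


F(3,7,1) ≡ 2 (mod 11); P is NOT on the curve.

Evaluate F(3, 7, 1) term-by-term (mod 11).
  3*X**3 ↦ 3·27·1·1 = 81
  X**2*Y ↦ 1·9·7·1 = 63
  -2*X**2*Z ↦ -2·9·1·1 = -18
  -3*X*Y**2 ↦ -3·3·49·1 = -441
  2*X*Y*Z ↦ 2·3·7·1 = 42
  X*Z**2 ↦ 1·3·1·1 = 3
  -3*Y**3 ↦ -3·1·343·1 = -1029
  -Y**2*Z ↦ -1·1·49·1 = -49
  Y*Z**2 ↦ 1·1·7·1 = 7
  Z**3 ↦ 1·1·1·1 = 1
Sum: F(3, 7, 1) = (81) + (63) + (-18) + (-441) + (42) + (3) + (-1029) + (-49) + (7) + (1) = -1340.
Reducing mod 11: -1340 ≡ 2 (mod 11).
Since F(a, b, c) ≡ 2 ≠ 0 (mod 11), P does NOT lie on the curve.


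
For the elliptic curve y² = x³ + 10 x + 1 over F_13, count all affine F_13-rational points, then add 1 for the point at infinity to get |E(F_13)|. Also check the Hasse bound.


Affine points = {(0, 1), (0, 12), (1, 5), (1, 8), (2, 4), (2, 9), (4, 1), (4, 12), (6, 2), (6, 11), (9, 1), (9, 12), (10, 3), (10, 10), (11, 5), (11, 8), (12, 4), (12, 9)}; affine count = 18; |E(F_13)| = 19.

Discriminant check: Δ ∝ 4a³ + 27b² = 4·10³ + 27·1² = 4·1000 + 27·1 ≡ 10 (mod 13). Nonzero ⇒ E is nonsingular.
For each x ∈ F_13, compute rhs = x³ + 10·x + 1 mod 13, then count y ∈ F_13 with y² ≡ rhs.
  x = 0: rhs = 1, matching y values: 1, 12 (2 points).
  x = 1: rhs = 12, matching y values: 5, 8 (2 points).
  x = 2: rhs = 3, matching y values: 4, 9 (2 points).
  x = 3: rhs = 6, matching y values: none (0 points).
  x = 4: rhs = 1, matching y values: 1, 12 (2 points).
  x = 5: rhs = 7, matching y values: none (0 points).
  x = 6: rhs = 4, matching y values: 2, 11 (2 points).
  x = 7: rhs = 11, matching y values: none (0 points).
  x = 8: rhs = 8, matching y values: none (0 points).
  x = 9: rhs = 1, matching y values: 1, 12 (2 points).
  x = 10: rhs = 9, matching y values: 3, 10 (2 points).
  x = 11: rhs = 12, matching y values: 5, 8 (2 points).
  x = 12: rhs = 3, matching y values: 4, 9 (2 points).
Total affine count: 18.
Full point count |E(F_13)| = 18 + 1 = 19.
Hasse bound: |19 − (13+1)| = |5| = 5 ≤ 2√13 ≈ 7.2111 ✓.


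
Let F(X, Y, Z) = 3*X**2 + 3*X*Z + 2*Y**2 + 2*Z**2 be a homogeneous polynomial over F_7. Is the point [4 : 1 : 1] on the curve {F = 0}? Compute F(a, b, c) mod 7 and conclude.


F(4,1,1) ≡ 1 (mod 7); P is NOT on the curve.

Evaluate F(4, 1, 1) term-by-term (mod 7).
  3*X**2 ↦ 3·16·1·1 = 48
  3*X*Z ↦ 3·4·1·1 = 12
  2*Y**2 ↦ 2·1·1·1 = 2
  2*Z**2 ↦ 2·1·1·1 = 2
Sum: F(4, 1, 1) = (48) + (12) + (2) + (2) = 64.
Reducing mod 7: 64 ≡ 1 (mod 7).
Since F(a, b, c) ≡ 1 ≠ 0 (mod 7), P does NOT lie on the curve.


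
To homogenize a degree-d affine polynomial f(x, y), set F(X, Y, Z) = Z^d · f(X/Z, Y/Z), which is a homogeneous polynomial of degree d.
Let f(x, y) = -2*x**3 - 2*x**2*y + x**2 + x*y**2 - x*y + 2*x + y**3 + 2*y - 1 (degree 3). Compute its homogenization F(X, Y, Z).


F(X, Y, Z) = -2*X**3 - 2*X**2*Y + X**2*Z + X*Y**2 - X*Y*Z + 2*X*Z**2 + Y**3 + 2*Y*Z**2 - Z**3

deg(f) = 3.
Substitute x = X/Z, y = Y/Z into f, then multiply by Z^3.
  monomial -2·x^3·y^0 ↦ -2·X^3·Y^0·Z^0.
  monomial -2·x^2·y^1 ↦ -2·X^2·Y^1·Z^0.
  monomial 1·x^2·y^0 ↦ 1·X^2·Y^0·Z^1.
  monomial 1·x^1·y^2 ↦ 1·X^1·Y^2·Z^0.
  monomial -1·x^1·y^1 ↦ -1·X^1·Y^1·Z^1.
  monomial 2·x^1·y^0 ↦ 2·X^1·Y^0·Z^2.
  monomial 1·x^0·y^3 ↦ 1·X^0·Y^3·Z^0.
  monomial 2·x^0·y^1 ↦ 2·X^0·Y^1·Z^2.
  monomial -1·x^0·y^0 ↦ -1·X^0·Y^0·Z^3.
Collecting: F(X, Y, Z) = -2*X**3 - 2*X**2*Y + X**2*Z + X*Y**2 - X*Y*Z + 2*X*Z**2 + Y**3 + 2*Y*Z**2 - Z**3.


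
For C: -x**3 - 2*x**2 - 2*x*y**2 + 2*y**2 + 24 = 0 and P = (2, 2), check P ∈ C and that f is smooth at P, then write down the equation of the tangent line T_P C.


Tangent line at P: -28*x - 8*y + 72 = 0.

Step 1: f(2, 2) = 0, so P lies on C.
Step 2: partial derivatives
  f_x(x, y) = -3*x**2 - 4*x - 2*y**2, f_y(x, y) = -4*x*y + 4*y.
  f_x(P) = -28, f_y(P) = -8 (gradient nonzero, so P is smooth).
Step 3: tangent line at P: -28·(x − 2) + -8·(y − 2) = 0.
Expanding: -28*x - 8*y + 72 = 0.


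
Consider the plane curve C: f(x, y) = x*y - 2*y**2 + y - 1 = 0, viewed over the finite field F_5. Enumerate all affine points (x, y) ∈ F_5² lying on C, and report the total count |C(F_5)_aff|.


Affine F_5-points: {(1, 2), (1, 4), (2, 1), (2, 3)}; count = 4.

For each of the 25 pairs (x, y) ∈ F_5², evaluate f(x, y) mod 5. Record the zeros.
  x = 0: [0↦4, 1↦3, 2↦3, 3↦4, 4↦1]  zeros at y ∈ ∅
  x = 1: [0↦4, 1↦4, 2↦0, 3↦2, 4↦0]  zeros at y ∈ {2, 4}
  x = 2: [0↦4, 1↦0, 2↦2, 3↦0, 4↦4]  zeros at y ∈ {1, 3}
  x = 3: [0↦4, 1↦1, 2↦4, 3↦3, 4↦3]  zeros at y ∈ ∅
  x = 4: [0↦4, 1↦2, 2↦1, 3↦1, 4↦2]  zeros at y ∈ ∅
Collecting zeros: affine points = {(1, 2), (1, 4), (2, 1), (2, 3)}.
Total count |C(F_5)_aff| = 4.


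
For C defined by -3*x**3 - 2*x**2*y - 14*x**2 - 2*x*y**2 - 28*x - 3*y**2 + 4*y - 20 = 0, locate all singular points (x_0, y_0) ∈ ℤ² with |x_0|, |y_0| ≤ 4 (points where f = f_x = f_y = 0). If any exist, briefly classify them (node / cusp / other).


Singular points: {(-2, 2)}; classification: cusp.

Compute partial derivatives:
  f_x = -9*x**2 - 4*x*y - 28*x - 2*y**2 - 28.
  f_y = -2*x**2 - 4*x*y - 6*y + 4.
Scan x_0 ∈ {−4, ..., 4}. For each x_0, f_y(x_0, y) is a polynomial in y; find its integer roots y ∈ {−4, ..., 4}, then test f_x and f at those candidates.
  x = -4: f_y(-4, y) = 10*y - 28; no integer root y with |y| ≤ 4.
  x = -3: f_y(-3, y) = 6*y - 14; no integer root y with |y| ≤ 4.
  x = -2: f_y(-2, y) = 2*y - 4; vanishes at y ∈ {2}. (-2, 2): f_x = 0, f = 0 — SINGULAR.
  x = -1: f_y(-1, y) = 2 - 2*y; vanishes at y ∈ {1}. (-1, 1): f_x = -7 ≠ 0.
  x = 0: f_y(0, y) = 4 - 6*y; no integer root y with |y| ≤ 4.
  x = 1: f_y(1, y) = 2 - 10*y; no integer root y with |y| ≤ 4.
  x = 2: f_y(2, y) = -14*y - 4; no integer root y with |y| ≤ 4.
  x = 3: f_y(3, y) = -18*y - 14; no integer root y with |y| ≤ 4.
  x = 4: f_y(4, y) = -22*y - 28; no integer root y with |y| ≤ 4.
Only singular point on the grid: (-2, 2).
Classify: substitute x = -2 + u, y = 2 + v and expand: f = -3*u**3 - 2*u**2*v - 2*u*v**2 + v**2.
No constant or linear terms (consistent with a singular point). Quadratic part: v**2. Cubic part: -3*u**3 - 2*u**2*v - 2*u*v**2.
The quadratic part v**2 is a perfect square, so there is a single (double) tangent line v = 0, i.e. y = 2. Restricting the cubic part to that line (v = 0) leaves -3*u**3 ≠ 0, so f is not divisible by v and the branch is v² ≈ 3*u**3 to lowest order — this is a cusp.
Classification: cusp.


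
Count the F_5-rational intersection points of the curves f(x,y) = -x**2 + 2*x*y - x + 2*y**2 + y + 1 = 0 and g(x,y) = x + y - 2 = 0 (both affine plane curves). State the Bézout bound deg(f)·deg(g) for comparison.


Common zeros: {(2, 0)}; count = 1; Bézout bound = 2.

deg(f) = 2, deg(g) = 1, so Bézout bound = 2.
Scan x ∈ F_5. For each x, list the y ∈ F_5 with f(x, y) ≡ 0 and those with g(x, y) ≡ 0 (mod 5); the common zeros in that column are the intersection.
  x = 0: f ≡ 0 at y ∈ ∅; g ≡ 0 at y ∈ {2}; common: ∅.
  x = 1: f ≡ 0 at y ∈ ∅; g ≡ 0 at y ∈ {1}; common: ∅.
  x = 2: f ≡ 0 at y ∈ {0}; g ≡ 0 at y ∈ {0}; common: {0}.
  x = 3: f ≡ 0 at y ∈ ∅; g ≡ 0 at y ∈ {4}; common: ∅.
  x = 4: f ≡ 0 at y ∈ ∅; g ≡ 0 at y ∈ {3}; common: ∅.
Collecting: common zeros = {(2, 0)}, so the count is 1.
Comparison with the Bézout bound: 1 ≤ 2 = deg(f)·deg(g), as expected for curves with no common component (the affine F_5-count falls short of the bound because intersections may lie at infinity, over extension fields, or carry multiplicity).


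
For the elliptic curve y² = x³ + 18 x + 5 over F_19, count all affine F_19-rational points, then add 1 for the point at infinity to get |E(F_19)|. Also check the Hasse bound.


Affine points = {(0, 9), (0, 10), (1, 9), (1, 10), (2, 7), (2, 12), (5, 7), (5, 12), (6, 5), (6, 14), (10, 8), (10, 11), (12, 7), (12, 12), (13, 2), (13, 17), (16, 0), (18, 9), (18, 10)}; affine count = 19; |E(F_19)| = 20.

Discriminant check: Δ ∝ 4a³ + 27b² = 4·18³ + 27·5² = 4·5832 + 27·25 ≡ 6 (mod 19). Nonzero ⇒ E is nonsingular.
For each x ∈ F_19, compute rhs = x³ + 18·x + 5 mod 19, then count y ∈ F_19 with y² ≡ rhs.
  x = 0: rhs = 5, matching y values: 9, 10 (2 points).
  x = 1: rhs = 5, matching y values: 9, 10 (2 points).
  x = 2: rhs = 11, matching y values: 7, 12 (2 points).
  x = 3: rhs = 10, matching y values: none (0 points).
  x = 4: rhs = 8, matching y values: none (0 points).
  x = 5: rhs = 11, matching y values: 7, 12 (2 points).
  x = 6: rhs = 6, matching y values: 5, 14 (2 points).
  x = 7: rhs = 18, matching y values: none (0 points).
  x = 8: rhs = 15, matching y values: none (0 points).
  x = 9: rhs = 3, matching y values: none (0 points).
  x = 10: rhs = 7, matching y values: 8, 11 (2 points).
  x = 11: rhs = 14, matching y values: none (0 points).
  x = 12: rhs = 11, matching y values: 7, 12 (2 points).
  x = 13: rhs = 4, matching y values: 2, 17 (2 points).
  x = 14: rhs = 18, matching y values: none (0 points).
  x = 15: rhs = 2, matching y values: none (0 points).
  x = 16: rhs = 0, matching y values: 0 (1 points).
  x = 17: rhs = 18, matching y values: none (0 points).
  x = 18: rhs = 5, matching y values: 9, 10 (2 points).
Total affine count: 19.
Full point count |E(F_19)| = 19 + 1 = 20.
Hasse bound: |20 − (19+1)| = |0| = 0 ≤ 2√19 ≈ 8.7178 ✓.


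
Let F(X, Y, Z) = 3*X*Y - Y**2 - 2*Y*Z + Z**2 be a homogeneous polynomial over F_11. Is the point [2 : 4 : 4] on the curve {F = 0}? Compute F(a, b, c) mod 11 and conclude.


F(2,4,4) ≡ 3 (mod 11); P is NOT on the curve.

Evaluate F(2, 4, 4) term-by-term (mod 11).
  3*X*Y ↦ 3·2·4·1 = 24
  -Y**2 ↦ -1·1·16·1 = -16
  -2*Y*Z ↦ -2·1·4·4 = -32
  Z**2 ↦ 1·1·1·16 = 16
Sum: F(2, 4, 4) = (24) + (-16) + (-32) + (16) = -8.
Reducing mod 11: -8 ≡ 3 (mod 11).
Since F(a, b, c) ≡ 3 ≠ 0 (mod 11), P does NOT lie on the curve.


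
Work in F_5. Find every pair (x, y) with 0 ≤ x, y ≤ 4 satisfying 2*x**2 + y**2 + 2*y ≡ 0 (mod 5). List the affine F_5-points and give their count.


Affine F_5-points: {(0, 0), (0, 3), (1, 1), (1, 2), (4, 1), (4, 2)}; count = 6.

For each of the 25 pairs (x, y) ∈ F_5², evaluate f(x, y) mod 5. Record the zeros.
  x = 0: [0↦0, 1↦3, 2↦3, 3↦0, 4↦4]  zeros at y ∈ {0, 3}
  x = 1: [0↦2, 1↦0, 2↦0, 3↦2, 4↦1]  zeros at y ∈ {1, 2}
  x = 2: [0↦3, 1↦1, 2↦1, 3↦3, 4↦2]  zeros at y ∈ ∅
  x = 3: [0↦3, 1↦1, 2↦1, 3↦3, 4↦2]  zeros at y ∈ ∅
  x = 4: [0↦2, 1↦0, 2↦0, 3↦2, 4↦1]  zeros at y ∈ {1, 2}
Collecting zeros: affine points = {(0, 0), (0, 3), (1, 1), (1, 2), (4, 1), (4, 2)}.
Total count |C(F_5)_aff| = 6.


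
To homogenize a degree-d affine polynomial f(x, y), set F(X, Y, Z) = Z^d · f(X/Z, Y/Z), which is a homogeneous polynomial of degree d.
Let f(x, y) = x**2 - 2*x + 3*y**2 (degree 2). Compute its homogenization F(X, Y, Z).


F(X, Y, Z) = X**2 - 2*X*Z + 3*Y**2

deg(f) = 2.
Substitute x = X/Z, y = Y/Z into f, then multiply by Z^2.
  monomial 1·x^2·y^0 ↦ 1·X^2·Y^0·Z^0.
  monomial -2·x^1·y^0 ↦ -2·X^1·Y^0·Z^1.
  monomial 3·x^0·y^2 ↦ 3·X^0·Y^2·Z^0.
Collecting: F(X, Y, Z) = X**2 - 2*X*Z + 3*Y**2.


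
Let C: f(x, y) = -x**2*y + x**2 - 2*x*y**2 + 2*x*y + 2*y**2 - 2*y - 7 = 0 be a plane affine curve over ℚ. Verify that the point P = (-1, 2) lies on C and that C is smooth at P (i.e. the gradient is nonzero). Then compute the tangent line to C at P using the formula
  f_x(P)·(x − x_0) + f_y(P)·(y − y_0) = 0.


Tangent line at P: -2*x + 11*y - 24 = 0.

Step 1: f(-1, 2) = 0, so P lies on C.
Step 2: partial derivatives
  f_x(x, y) = -2*x*y + 2*x - 2*y**2 + 2*y, f_y(x, y) = -x**2 - 4*x*y + 2*x + 4*y - 2.
  f_x(P) = -2, f_y(P) = 11 (gradient nonzero, so P is smooth).
Step 3: tangent line at P: -2·(x − -1) + 11·(y − 2) = 0.
Expanding: -2*x + 11*y - 24 = 0.


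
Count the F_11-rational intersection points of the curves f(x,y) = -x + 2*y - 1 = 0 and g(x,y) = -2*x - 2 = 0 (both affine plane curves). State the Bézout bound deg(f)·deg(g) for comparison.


Common zeros: {(10, 0)}; count = 1; Bézout bound = 1.

deg(f) = 1, deg(g) = 1, so Bézout bound = 1.
Scan x ∈ F_11. For each x, list the y ∈ F_11 with f(x, y) ≡ 0 and those with g(x, y) ≡ 0 (mod 11); the common zeros in that column are the intersection.
  x = 0: f ≡ 0 at y ∈ {6}; g ≡ 0 at y ∈ ∅; common: ∅.
  x = 1: f ≡ 0 at y ∈ {1}; g ≡ 0 at y ∈ ∅; common: ∅.
  x = 2: f ≡ 0 at y ∈ {7}; g ≡ 0 at y ∈ ∅; common: ∅.
  x = 3: f ≡ 0 at y ∈ {2}; g ≡ 0 at y ∈ ∅; common: ∅.
  x = 4: f ≡ 0 at y ∈ {8}; g ≡ 0 at y ∈ ∅; common: ∅.
  x = 5: f ≡ 0 at y ∈ {3}; g ≡ 0 at y ∈ ∅; common: ∅.
  x = 6: f ≡ 0 at y ∈ {9}; g ≡ 0 at y ∈ ∅; common: ∅.
  x = 7: f ≡ 0 at y ∈ {4}; g ≡ 0 at y ∈ ∅; common: ∅.
  x = 8: f ≡ 0 at y ∈ {10}; g ≡ 0 at y ∈ ∅; common: ∅.
  x = 9: f ≡ 0 at y ∈ {5}; g ≡ 0 at y ∈ ∅; common: ∅.
  x = 10: f ≡ 0 at y ∈ {0}; g ≡ 0 at y ∈ {0, 1, 2, 3, 4, 5, 6, 7, 8, 9, 10}; common: {0}.
Collecting: common zeros = {(10, 0)}, so the count is 1.
Comparison with the Bézout bound: 1 ≤ 1 = deg(f)·deg(g), as expected for curves with no common component (the bound is attained).


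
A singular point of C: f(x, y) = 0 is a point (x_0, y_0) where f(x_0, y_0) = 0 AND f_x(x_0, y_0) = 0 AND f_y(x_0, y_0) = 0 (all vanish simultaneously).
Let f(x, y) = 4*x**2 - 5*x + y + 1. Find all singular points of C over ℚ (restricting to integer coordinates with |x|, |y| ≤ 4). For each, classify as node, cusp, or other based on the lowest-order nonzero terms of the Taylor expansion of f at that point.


No singular points in the scanned grid; C is smooth there.

Compute partial derivatives:
  f_x = 8*x - 5.
  f_y = 1.
f_y = 1 is a nonzero constant, so f_y never vanishes: no point (x, y) can satisfy f = f_x = f_y = 0. In particular no (x, y) ∈ {−4, ..., 4}² is singular; the curve is smooth.


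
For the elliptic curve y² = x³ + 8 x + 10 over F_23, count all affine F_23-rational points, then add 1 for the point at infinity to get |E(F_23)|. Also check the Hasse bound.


Affine points = {(7, 8), (7, 15), (9, 11), (9, 12), (10, 3), (10, 20), (11, 7), (11, 16), (15, 3), (15, 20), (16, 5), (16, 18), (18, 11), (18, 12), (19, 11), (19, 12), (21, 3), (21, 20), (22, 1), (22, 22)}; affine count = 20; |E(F_23)| = 21.

Discriminant check: Δ ∝ 4a³ + 27b² = 4·8³ + 27·10² = 4·512 + 27·100 ≡ 10 (mod 23). Nonzero ⇒ E is nonsingular.
For each x ∈ F_23, compute rhs = x³ + 8·x + 10 mod 23, then count y ∈ F_23 with y² ≡ rhs.
  x = 0: rhs = 10, matching y values: none (0 points).
  x = 1: rhs = 19, matching y values: none (0 points).
  x = 2: rhs = 11, matching y values: none (0 points).
  x = 3: rhs = 15, matching y values: none (0 points).
  x = 4: rhs = 14, matching y values: none (0 points).
  x = 5: rhs = 14, matching y values: none (0 points).
  x = 6: rhs = 21, matching y values: none (0 points).
  x = 7: rhs = 18, matching y values: 8, 15 (2 points).
  x = 8: rhs = 11, matching y values: none (0 points).
  x = 9: rhs = 6, matching y values: 11, 12 (2 points).
  x = 10: rhs = 9, matching y values: 3, 20 (2 points).
  x = 11: rhs = 3, matching y values: 7, 16 (2 points).
  x = 12: rhs = 17, matching y values: none (0 points).
  x = 13: rhs = 11, matching y values: none (0 points).
  x = 14: rhs = 14, matching y values: none (0 points).
  x = 15: rhs = 9, matching y values: 3, 20 (2 points).
  x = 16: rhs = 2, matching y values: 5, 18 (2 points).
  x = 17: rhs = 22, matching y values: none (0 points).
  x = 18: rhs = 6, matching y values: 11, 12 (2 points).
  x = 19: rhs = 6, matching y values: 11, 12 (2 points).
  x = 20: rhs = 5, matching y values: none (0 points).
  x = 21: rhs = 9, matching y values: 3, 20 (2 points).
  x = 22: rhs = 1, matching y values: 1, 22 (2 points).
Total affine count: 20.
Full point count |E(F_23)| = 20 + 1 = 21.
Hasse bound: |21 − (23+1)| = |-3| = 3 ≤ 2√23 ≈ 9.5917 ✓.


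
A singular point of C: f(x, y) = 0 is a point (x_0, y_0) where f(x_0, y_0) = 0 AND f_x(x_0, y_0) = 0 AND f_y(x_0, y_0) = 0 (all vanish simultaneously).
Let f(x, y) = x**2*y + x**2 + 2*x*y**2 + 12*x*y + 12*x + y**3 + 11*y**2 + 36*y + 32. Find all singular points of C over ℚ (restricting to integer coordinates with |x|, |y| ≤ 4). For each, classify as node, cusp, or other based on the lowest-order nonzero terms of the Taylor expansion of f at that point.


Singular points: {(-2, -2)}; classification: node.

Compute partial derivatives:
  f_x = 2*x*y + 2*x + 2*y**2 + 12*y + 12.
  f_y = x**2 + 4*x*y + 12*x + 3*y**2 + 22*y + 36.
Scan x_0 ∈ {−4, ..., 4}. For each x_0, f_y(x_0, y) is a polynomial in y; find its integer roots y ∈ {−4, ..., 4}, then test f_x and f at those candidates.
  x = -4: f_y(-4, y) = 3*y**2 + 6*y + 4; no integer root y with |y| ≤ 4.
  x = -3: f_y(-3, y) = 3*y**2 + 10*y + 9; no integer root y with |y| ≤ 4.
  x = -2: f_y(-2, y) = 3*y**2 + 14*y + 16; vanishes at y ∈ {-2}. (-2, -2): f_x = 0, f = 0 — SINGULAR.
  x = -1: f_y(-1, y) = 3*y**2 + 18*y + 25; no integer root y with |y| ≤ 4.
  x = 0: f_y(0, y) = 3*y**2 + 22*y + 36; no integer root y with |y| ≤ 4.
  x = 1: f_y(1, y) = 3*y**2 + 26*y + 49; no integer root y with |y| ≤ 4.
  x = 2: f_y(2, y) = 3*y**2 + 30*y + 64; no integer root y with |y| ≤ 4.
  x = 3: f_y(3, y) = 3*y**2 + 34*y + 81; no integer root y with |y| ≤ 4.
  x = 4: f_y(4, y) = 3*y**2 + 38*y + 100; no integer root y with |y| ≤ 4.
Only singular point on the grid: (-2, -2).
Classify: substitute x = -2 + u, y = -2 + v and expand: f = u**2*v - u**2 + 2*u*v**2 + v**3 + v**2.
No constant or linear terms (consistent with a singular point). Quadratic part: -u**2 + v**2. Cubic part: u**2*v + 2*u*v**2 + v**3.
The quadratic part v**2 - u**2 = (v − u)(v + u) splits into two distinct linear factors, so there are two distinct tangent lines y − -2 = ±(x − -2) — this is a node (ordinary double point).
Classification: node.


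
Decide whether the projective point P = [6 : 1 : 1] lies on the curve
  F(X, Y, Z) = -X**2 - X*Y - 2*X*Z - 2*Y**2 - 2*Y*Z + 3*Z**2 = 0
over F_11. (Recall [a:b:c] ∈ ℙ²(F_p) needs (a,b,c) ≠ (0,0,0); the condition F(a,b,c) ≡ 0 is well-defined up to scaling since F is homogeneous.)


F(6,1,1) ≡ 0 (mod 11); P is on the curve.

Evaluate F(6, 1, 1) term-by-term (mod 11).
  -X**2 ↦ -1·36·1·1 = -36
  -X*Y ↦ -1·6·1·1 = -6
  -2*X*Z ↦ -2·6·1·1 = -12
  -2*Y**2 ↦ -2·1·1·1 = -2
  -2*Y*Z ↦ -2·1·1·1 = -2
  3*Z**2 ↦ 3·1·1·1 = 3
Sum: F(6, 1, 1) = (-36) + (-6) + (-12) + (-2) + (-2) + (3) = -55.
Reducing mod 11: -55 ≡ 0 (mod 11).
Since F(a, b, c) ≡ 0 (mod 11), P lies on the curve.


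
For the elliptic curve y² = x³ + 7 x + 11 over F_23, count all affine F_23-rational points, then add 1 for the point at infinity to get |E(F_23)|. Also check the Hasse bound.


Affine points = {(3, 6), (3, 17), (6, 4), (6, 19), (7, 9), (7, 14), (8, 2), (8, 21), (10, 0), (11, 4), (11, 19), (12, 11), (12, 12), (14, 1), (14, 22), (15, 8), (15, 15), (17, 11), (17, 12), (18, 9), (18, 14), (20, 3), (20, 20), (21, 9), (21, 14), (22, 7), (22, 16)}; affine count = 27; |E(F_23)| = 28.

Discriminant check: Δ ∝ 4a³ + 27b² = 4·7³ + 27·11² = 4·343 + 27·121 ≡ 16 (mod 23). Nonzero ⇒ E is nonsingular.
For each x ∈ F_23, compute rhs = x³ + 7·x + 11 mod 23, then count y ∈ F_23 with y² ≡ rhs.
  x = 0: rhs = 11, matching y values: none (0 points).
  x = 1: rhs = 19, matching y values: none (0 points).
  x = 2: rhs = 10, matching y values: none (0 points).
  x = 3: rhs = 13, matching y values: 6, 17 (2 points).
  x = 4: rhs = 11, matching y values: none (0 points).
  x = 5: rhs = 10, matching y values: none (0 points).
  x = 6: rhs = 16, matching y values: 4, 19 (2 points).
  x = 7: rhs = 12, matching y values: 9, 14 (2 points).
  x = 8: rhs = 4, matching y values: 2, 21 (2 points).
  x = 9: rhs = 21, matching y values: none (0 points).
  x = 10: rhs = 0, matching y values: 0 (1 points).
  x = 11: rhs = 16, matching y values: 4, 19 (2 points).
  x = 12: rhs = 6, matching y values: 11, 12 (2 points).
  x = 13: rhs = 22, matching y values: none (0 points).
  x = 14: rhs = 1, matching y values: 1, 22 (2 points).
  x = 15: rhs = 18, matching y values: 8, 15 (2 points).
  x = 16: rhs = 10, matching y values: none (0 points).
  x = 17: rhs = 6, matching y values: 11, 12 (2 points).
  x = 18: rhs = 12, matching y values: 9, 14 (2 points).
  x = 19: rhs = 11, matching y values: none (0 points).
  x = 20: rhs = 9, matching y values: 3, 20 (2 points).
  x = 21: rhs = 12, matching y values: 9, 14 (2 points).
  x = 22: rhs = 3, matching y values: 7, 16 (2 points).
Total affine count: 27.
Full point count |E(F_23)| = 27 + 1 = 28.
Hasse bound: |28 − (23+1)| = |4| = 4 ≤ 2√23 ≈ 9.5917 ✓.


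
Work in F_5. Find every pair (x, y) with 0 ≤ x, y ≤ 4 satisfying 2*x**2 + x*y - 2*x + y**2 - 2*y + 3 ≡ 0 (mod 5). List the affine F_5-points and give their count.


Affine F_5-points: {(1, 2), (1, 4), (3, 0), (3, 4), (4, 1), (4, 2)}; count = 6.

For each of the 25 pairs (x, y) ∈ F_5², evaluate f(x, y) mod 5. Record the zeros.
  x = 0: [0↦3, 1↦2, 2↦3, 3↦1, 4↦1]  zeros at y ∈ ∅
  x = 1: [0↦3, 1↦3, 2↦0, 3↦4, 4↦0]  zeros at y ∈ {2, 4}
  x = 2: [0↦2, 1↦3, 2↦1, 3↦1, 4↦3]  zeros at y ∈ ∅
  x = 3: [0↦0, 1↦2, 2↦1, 3↦2, 4↦0]  zeros at y ∈ {0, 4}
  x = 4: [0↦2, 1↦0, 2↦0, 3↦2, 4↦1]  zeros at y ∈ {1, 2}
Collecting zeros: affine points = {(1, 2), (1, 4), (3, 0), (3, 4), (4, 1), (4, 2)}.
Total count |C(F_5)_aff| = 6.


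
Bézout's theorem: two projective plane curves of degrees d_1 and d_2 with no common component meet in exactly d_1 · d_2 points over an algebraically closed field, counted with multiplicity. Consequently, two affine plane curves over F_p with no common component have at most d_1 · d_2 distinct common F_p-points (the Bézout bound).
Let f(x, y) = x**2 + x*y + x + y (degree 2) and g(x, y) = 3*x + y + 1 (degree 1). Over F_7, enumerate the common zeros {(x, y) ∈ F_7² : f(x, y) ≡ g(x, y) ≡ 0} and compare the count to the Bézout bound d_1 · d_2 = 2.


Common zeros: {(3, 4), (6, 2)}; count = 2; Bézout bound = 2.

deg(f) = 2, deg(g) = 1, so Bézout bound = 2.
Scan x ∈ F_7. For each x, list the y ∈ F_7 with f(x, y) ≡ 0 and those with g(x, y) ≡ 0 (mod 7); the common zeros in that column are the intersection.
  x = 0: f ≡ 0 at y ∈ {0}; g ≡ 0 at y ∈ {6}; common: ∅.
  x = 1: f ≡ 0 at y ∈ {6}; g ≡ 0 at y ∈ {3}; common: ∅.
  x = 2: f ≡ 0 at y ∈ {5}; g ≡ 0 at y ∈ {0}; common: ∅.
  x = 3: f ≡ 0 at y ∈ {4}; g ≡ 0 at y ∈ {4}; common: {4}.
  x = 4: f ≡ 0 at y ∈ {3}; g ≡ 0 at y ∈ {1}; common: ∅.
  x = 5: f ≡ 0 at y ∈ {2}; g ≡ 0 at y ∈ {5}; common: ∅.
  x = 6: f ≡ 0 at y ∈ {0, 1, 2, 3, 4, 5, 6}; g ≡ 0 at y ∈ {2}; common: {2}.
Collecting: common zeros = {(3, 4), (6, 2)}, so the count is 2.
Comparison with the Bézout bound: 2 ≤ 2 = deg(f)·deg(g), as expected for curves with no common component (the bound is attained).


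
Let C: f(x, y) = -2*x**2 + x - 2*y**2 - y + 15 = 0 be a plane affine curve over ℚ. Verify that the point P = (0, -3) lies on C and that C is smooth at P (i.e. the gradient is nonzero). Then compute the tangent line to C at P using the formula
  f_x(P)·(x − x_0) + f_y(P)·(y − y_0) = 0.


Tangent line at P: x + 11*y + 33 = 0.

Step 1: f(0, -3) = 0, so P lies on C.
Step 2: partial derivatives
  f_x(x, y) = 1 - 4*x, f_y(x, y) = -4*y - 1.
  f_x(P) = 1, f_y(P) = 11 (gradient nonzero, so P is smooth).
Step 3: tangent line at P: 1·(x − 0) + 11·(y − -3) = 0.
Expanding: x + 11*y + 33 = 0.


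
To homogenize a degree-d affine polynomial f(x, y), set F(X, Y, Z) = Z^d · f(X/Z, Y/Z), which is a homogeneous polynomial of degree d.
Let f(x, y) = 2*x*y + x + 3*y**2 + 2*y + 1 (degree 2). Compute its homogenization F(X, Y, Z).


F(X, Y, Z) = 2*X*Y + X*Z + 3*Y**2 + 2*Y*Z + Z**2

deg(f) = 2.
Substitute x = X/Z, y = Y/Z into f, then multiply by Z^2.
  monomial 2·x^1·y^1 ↦ 2·X^1·Y^1·Z^0.
  monomial 1·x^1·y^0 ↦ 1·X^1·Y^0·Z^1.
  monomial 3·x^0·y^2 ↦ 3·X^0·Y^2·Z^0.
  monomial 2·x^0·y^1 ↦ 2·X^0·Y^1·Z^1.
  monomial 1·x^0·y^0 ↦ 1·X^0·Y^0·Z^2.
Collecting: F(X, Y, Z) = 2*X*Y + X*Z + 3*Y**2 + 2*Y*Z + Z**2.


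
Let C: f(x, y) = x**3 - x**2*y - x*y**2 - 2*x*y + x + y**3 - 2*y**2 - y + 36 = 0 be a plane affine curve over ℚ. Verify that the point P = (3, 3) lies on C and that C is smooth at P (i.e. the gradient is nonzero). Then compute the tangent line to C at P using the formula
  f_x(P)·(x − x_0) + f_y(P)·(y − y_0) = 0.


Tangent line at P: -5*x - 19*y + 72 = 0.

Step 1: f(3, 3) = 0, so P lies on C.
Step 2: partial derivatives
  f_x(x, y) = 3*x**2 - 2*x*y - y**2 - 2*y + 1, f_y(x, y) = -x**2 - 2*x*y - 2*x + 3*y**2 - 4*y - 1.
  f_x(P) = -5, f_y(P) = -19 (gradient nonzero, so P is smooth).
Step 3: tangent line at P: -5·(x − 3) + -19·(y − 3) = 0.
Expanding: -5*x - 19*y + 72 = 0.


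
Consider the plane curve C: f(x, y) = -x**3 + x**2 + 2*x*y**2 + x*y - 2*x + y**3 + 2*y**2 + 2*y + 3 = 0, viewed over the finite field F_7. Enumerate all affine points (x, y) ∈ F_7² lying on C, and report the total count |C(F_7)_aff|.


Affine F_7-points: {(2, 2), (3, 0), (3, 1), (3, 5), (4, 2), (5, 3), (6, 0)}; count = 7.

For each of the 49 pairs (x, y) ∈ F_7², evaluate f(x, y) mod 7. Record the zeros.
  x = 0: [0↦3, 1↦1, 2↦2, 3↦5, 4↦2, 5↦6, 6↦2]  zeros at y ∈ ∅
  x = 1: [0↦1, 1↦2, 2↦3, 3↦3, 4↦1, 5↦3, 6↦1]  zeros at y ∈ ∅
  x = 2: [0↦2, 1↦6, 2↦0, 3↦4, 4↦3, 5↦3, 6↦3]  zeros at y ∈ {2}
  x = 3: [0↦0, 1↦0, 2↦1, 3↦2, 4↦2, 5↦0, 6↦2]  zeros at y ∈ {0, 1, 5}
  x = 4: [0↦3, 1↦6, 2↦0, 3↦5, 4↦6, 5↦2, 6↦6]  zeros at y ∈ {2}
  x = 5: [0↦5, 1↦4, 2↦5, 3↦0, 4↦2, 5↦3, 6↦2]  zeros at y ∈ {3}
  x = 6: [0↦0, 1↦2, 2↦3, 3↦2, 4↦5, 5↦4, 6↦5]  zeros at y ∈ {0}
Collecting zeros: affine points = {(2, 2), (3, 0), (3, 1), (3, 5), (4, 2), (5, 3), (6, 0)}.
Total count |C(F_7)_aff| = 7.


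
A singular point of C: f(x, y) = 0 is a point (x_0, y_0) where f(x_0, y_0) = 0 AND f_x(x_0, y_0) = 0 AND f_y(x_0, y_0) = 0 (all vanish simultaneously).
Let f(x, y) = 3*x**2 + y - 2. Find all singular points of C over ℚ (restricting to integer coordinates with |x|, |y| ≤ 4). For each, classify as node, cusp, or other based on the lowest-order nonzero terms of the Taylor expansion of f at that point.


No singular points in the scanned grid; C is smooth there.

Compute partial derivatives:
  f_x = 6*x.
  f_y = 1.
f_y = 1 is a nonzero constant, so f_y never vanishes: no point (x, y) can satisfy f = f_x = f_y = 0. In particular no (x, y) ∈ {−4, ..., 4}² is singular; the curve is smooth.


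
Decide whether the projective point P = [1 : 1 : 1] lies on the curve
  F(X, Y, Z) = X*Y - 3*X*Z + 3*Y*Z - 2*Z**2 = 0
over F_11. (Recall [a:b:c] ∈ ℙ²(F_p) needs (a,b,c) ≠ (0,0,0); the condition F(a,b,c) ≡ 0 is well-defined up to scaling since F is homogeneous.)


F(1,1,1) ≡ 10 (mod 11); P is NOT on the curve.

Evaluate F(1, 1, 1) term-by-term (mod 11).
  X*Y ↦ 1·1·1·1 = 1
  -3*X*Z ↦ -3·1·1·1 = -3
  3*Y*Z ↦ 3·1·1·1 = 3
  -2*Z**2 ↦ -2·1·1·1 = -2
Sum: F(1, 1, 1) = (1) + (-3) + (3) + (-2) = -1.
Reducing mod 11: -1 ≡ 10 (mod 11).
Since F(a, b, c) ≡ 10 ≠ 0 (mod 11), P does NOT lie on the curve.


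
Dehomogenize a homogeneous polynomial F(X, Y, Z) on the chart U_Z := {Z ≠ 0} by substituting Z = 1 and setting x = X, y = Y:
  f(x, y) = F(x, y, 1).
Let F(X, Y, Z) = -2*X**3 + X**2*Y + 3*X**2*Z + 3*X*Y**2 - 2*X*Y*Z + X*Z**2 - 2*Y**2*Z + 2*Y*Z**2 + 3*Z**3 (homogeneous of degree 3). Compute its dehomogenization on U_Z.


f(x, y) = -2*x**3 + x**2*y + 3*x**2 + 3*x*y**2 - 2*x*y + x - 2*y**2 + 2*y + 3

On U_Z we set Z = 1. Each monomial c·X^i·Y^j·Z^k in F becomes c·x^i·y^j·1^k = c·x^i·y^j.
Substituting Z = 1: F(X, Y, 1) = -2*x**3 + x**2*y + 3*x**2 + 3*x*y**2 - 2*x*y + x - 2*y**2 + 2*y + 3.
Note: deg(f) ≤ deg(F) = 3; strict inequality happens when F is divisible by Z (lost terms).


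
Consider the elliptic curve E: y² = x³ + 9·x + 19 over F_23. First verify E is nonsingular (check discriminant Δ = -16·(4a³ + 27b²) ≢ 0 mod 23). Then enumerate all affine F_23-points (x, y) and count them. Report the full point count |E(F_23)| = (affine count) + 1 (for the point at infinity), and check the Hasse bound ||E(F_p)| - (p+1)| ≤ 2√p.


Affine points = {(1, 11), (1, 12), (3, 2), (3, 21), (4, 2), (4, 21), (6, 6), (6, 17), (9, 1), (9, 22), (11, 0), (16, 2), (16, 21), (17, 5), (17, 18), (21, 4), (21, 19), (22, 3), (22, 20)}; affine count = 19; |E(F_23)| = 20.

Discriminant check: Δ ∝ 4a³ + 27b² = 4·9³ + 27·19² = 4·729 + 27·361 ≡ 13 (mod 23). Nonzero ⇒ E is nonsingular.
For each x ∈ F_23, compute rhs = x³ + 9·x + 19 mod 23, then count y ∈ F_23 with y² ≡ rhs.
  x = 0: rhs = 19, matching y values: none (0 points).
  x = 1: rhs = 6, matching y values: 11, 12 (2 points).
  x = 2: rhs = 22, matching y values: none (0 points).
  x = 3: rhs = 4, matching y values: 2, 21 (2 points).
  x = 4: rhs = 4, matching y values: 2, 21 (2 points).
  x = 5: rhs = 5, matching y values: none (0 points).
  x = 6: rhs = 13, matching y values: 6, 17 (2 points).
  x = 7: rhs = 11, matching y values: none (0 points).
  x = 8: rhs = 5, matching y values: none (0 points).
  x = 9: rhs = 1, matching y values: 1, 22 (2 points).
  x = 10: rhs = 5, matching y values: none (0 points).
  x = 11: rhs = 0, matching y values: 0 (1 points).
  x = 12: rhs = 15, matching y values: none (0 points).
  x = 13: rhs = 10, matching y values: none (0 points).
  x = 14: rhs = 14, matching y values: none (0 points).
  x = 15: rhs = 10, matching y values: none (0 points).
  x = 16: rhs = 4, matching y values: 2, 21 (2 points).
  x = 17: rhs = 2, matching y values: 5, 18 (2 points).
  x = 18: rhs = 10, matching y values: none (0 points).
  x = 19: rhs = 11, matching y values: none (0 points).
  x = 20: rhs = 11, matching y values: none (0 points).
  x = 21: rhs = 16, matching y values: 4, 19 (2 points).
  x = 22: rhs = 9, matching y values: 3, 20 (2 points).
Total affine count: 19.
Full point count |E(F_23)| = 19 + 1 = 20.
Hasse bound: |20 − (23+1)| = |-4| = 4 ≤ 2√23 ≈ 9.5917 ✓.


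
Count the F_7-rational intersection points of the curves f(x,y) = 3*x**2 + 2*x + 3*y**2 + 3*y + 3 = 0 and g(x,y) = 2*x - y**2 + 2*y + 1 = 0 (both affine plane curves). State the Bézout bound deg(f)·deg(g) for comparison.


Common zeros: {(0, 4)}; count = 1; Bézout bound = 4.

deg(f) = 2, deg(g) = 2, so Bézout bound = 4.
Scan x ∈ F_7. For each x, list the y ∈ F_7 with f(x, y) ≡ 0 and those with g(x, y) ≡ 0 (mod 7); the common zeros in that column are the intersection.
  x = 0: f ≡ 0 at y ∈ {2, 4}; g ≡ 0 at y ∈ {4, 5}; common: {4}.
  x = 1: f ≡ 0 at y ∈ {1, 5}; g ≡ 0 at y ∈ {3, 6}; common: ∅.
  x = 2: f ≡ 0 at y ∈ ∅; g ≡ 0 at y ∈ ∅; common: ∅.
  x = 3: f ≡ 0 at y ∈ {1, 5}; g ≡ 0 at y ∈ {0, 2}; common: ∅.
  x = 4: f ≡ 0 at y ∈ {2, 4}; g ≡ 0 at y ∈ ∅; common: ∅.
  x = 5: f ≡ 0 at y ∈ ∅; g ≡ 0 at y ∈ ∅; common: ∅.
  x = 6: f ≡ 0 at y ∈ ∅; g ≡ 0 at y ∈ {1}; common: ∅.
Collecting: common zeros = {(0, 4)}, so the count is 1.
Comparison with the Bézout bound: 1 ≤ 4 = deg(f)·deg(g), as expected for curves with no common component (the affine F_7-count falls short of the bound because intersections may lie at infinity, over extension fields, or carry multiplicity).


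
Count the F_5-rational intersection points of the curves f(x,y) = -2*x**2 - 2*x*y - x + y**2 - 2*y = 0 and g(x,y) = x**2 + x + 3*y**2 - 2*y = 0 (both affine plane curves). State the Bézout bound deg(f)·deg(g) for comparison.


Common zeros: {(0, 0), (4, 4)}; count = 2; Bézout bound = 4.

deg(f) = 2, deg(g) = 2, so Bézout bound = 4.
Scan x ∈ F_5. For each x, list the y ∈ F_5 with f(x, y) ≡ 0 and those with g(x, y) ≡ 0 (mod 5); the common zeros in that column are the intersection.
  x = 0: f ≡ 0 at y ∈ {0, 2}; g ≡ 0 at y ∈ {0, 4}; common: {0}.
  x = 1: f ≡ 0 at y ∈ ∅; g ≡ 0 at y ∈ {2}; common: ∅.
  x = 2: f ≡ 0 at y ∈ {0, 1}; g ≡ 0 at y ∈ ∅; common: ∅.
  x = 3: f ≡ 0 at y ∈ ∅; g ≡ 0 at y ∈ {2}; common: ∅.
  x = 4: f ≡ 0 at y ∈ {1, 4}; g ≡ 0 at y ∈ {0, 4}; common: {4}.
Collecting: common zeros = {(0, 0), (4, 4)}, so the count is 2.
Comparison with the Bézout bound: 2 ≤ 4 = deg(f)·deg(g), as expected for curves with no common component (the affine F_5-count falls short of the bound because intersections may lie at infinity, over extension fields, or carry multiplicity).


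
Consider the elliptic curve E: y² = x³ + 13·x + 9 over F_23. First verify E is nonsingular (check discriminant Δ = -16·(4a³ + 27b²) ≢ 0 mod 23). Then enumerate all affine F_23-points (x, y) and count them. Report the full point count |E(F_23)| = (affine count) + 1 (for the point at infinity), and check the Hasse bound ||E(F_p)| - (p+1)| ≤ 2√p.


Affine points = {(0, 3), (0, 20), (1, 0), (3, 11), (3, 12), (6, 2), (6, 21), (7, 11), (7, 12), (8, 2), (8, 21), (9, 2), (9, 21), (10, 9), (10, 14), (13, 11), (13, 12), (16, 9), (16, 14), (18, 7), (18, 16), (19, 10), (19, 13), (20, 9), (20, 14), (22, 8), (22, 15)}; affine count = 27; |E(F_23)| = 28.

Discriminant check: Δ ∝ 4a³ + 27b² = 4·13³ + 27·9² = 4·2197 + 27·81 ≡ 4 (mod 23). Nonzero ⇒ E is nonsingular.
For each x ∈ F_23, compute rhs = x³ + 13·x + 9 mod 23, then count y ∈ F_23 with y² ≡ rhs.
  x = 0: rhs = 9, matching y values: 3, 20 (2 points).
  x = 1: rhs = 0, matching y values: 0 (1 points).
  x = 2: rhs = 20, matching y values: none (0 points).
  x = 3: rhs = 6, matching y values: 11, 12 (2 points).
  x = 4: rhs = 10, matching y values: none (0 points).
  x = 5: rhs = 15, matching y values: none (0 points).
  x = 6: rhs = 4, matching y values: 2, 21 (2 points).
  x = 7: rhs = 6, matching y values: 11, 12 (2 points).
  x = 8: rhs = 4, matching y values: 2, 21 (2 points).
  x = 9: rhs = 4, matching y values: 2, 21 (2 points).
  x = 10: rhs = 12, matching y values: 9, 14 (2 points).
  x = 11: rhs = 11, matching y values: none (0 points).
  x = 12: rhs = 7, matching y values: none (0 points).
  x = 13: rhs = 6, matching y values: 11, 12 (2 points).
  x = 14: rhs = 14, matching y values: none (0 points).
  x = 15: rhs = 14, matching y values: none (0 points).
  x = 16: rhs = 12, matching y values: 9, 14 (2 points).
  x = 17: rhs = 14, matching y values: none (0 points).
  x = 18: rhs = 3, matching y values: 7, 16 (2 points).
  x = 19: rhs = 8, matching y values: 10, 13 (2 points).
  x = 20: rhs = 12, matching y values: 9, 14 (2 points).
  x = 21: rhs = 21, matching y values: none (0 points).
  x = 22: rhs = 18, matching y values: 8, 15 (2 points).
Total affine count: 27.
Full point count |E(F_23)| = 27 + 1 = 28.
Hasse bound: |28 − (23+1)| = |4| = 4 ≤ 2√23 ≈ 9.5917 ✓.
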